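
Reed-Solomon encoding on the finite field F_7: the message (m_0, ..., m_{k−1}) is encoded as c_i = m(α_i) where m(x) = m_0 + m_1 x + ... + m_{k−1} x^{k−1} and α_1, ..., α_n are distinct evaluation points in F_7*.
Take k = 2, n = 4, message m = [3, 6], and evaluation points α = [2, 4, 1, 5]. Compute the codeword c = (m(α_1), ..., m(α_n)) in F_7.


c = [1, 6, 2, 5]

Message polynomial: m(x) = 3 + 6·x (mod 7).
For each evaluation point α_i, compute m(α_i) mod 7:
  α_1 = 2: Horner steps 6 → 1, so m(2) = 1.
  α_2 = 4: Horner steps 6 → 6, so m(4) = 6.
  α_3 = 1: Horner steps 6 → 2, so m(1) = 2.
  α_4 = 5: Horner steps 6 → 5, so m(5) = 5.
Codeword c = [1, 6, 2, 5] ∈ F_7^4.


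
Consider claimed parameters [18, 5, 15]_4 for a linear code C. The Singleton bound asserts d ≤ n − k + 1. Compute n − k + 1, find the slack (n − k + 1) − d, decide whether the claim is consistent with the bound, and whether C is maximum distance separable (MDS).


Singleton RHS = n − k + 1 = 14, slack = -1, bound violated (no such code; not MDS).

Singleton bound: d ≤ n − k + 1.
Here n = 18, k = 5, so n − k + 1 = 14.
Given d = 15, check d ≤ 14: NO.
Slack = (n − k + 1) − d = -1.
The slack is negative: d = 15 exceeds n − k + 1 = 14 by 1, so the Singleton bound is violated and no linear [18, 5, 15]_4 code can exist. In particular it is not MDS (MDS requires d = n − k + 1 exactly).
Description: the claimed parameters are [18, 5, 15]_4; such a code would be impossible (violates the Singleton bound).


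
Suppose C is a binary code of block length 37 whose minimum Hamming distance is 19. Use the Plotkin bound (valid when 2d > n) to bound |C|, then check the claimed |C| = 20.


Plotkin bound M ≤ 38; given |C| = 20 ≤ bound (satisfied).

Check applicability: 2d = 38, n = 37.
2d − n = 1 > 0, so Plotkin applies.
Compute d/(2d−n) = 19/1 ≈ 19.0000.
⌊d/(2d−n)⌋ = 19.
Plotkin bound: M ≤ 2·19 = 38.
Given |C| = 20, check: satisfied.
This |C| is below the Plotkin bound.


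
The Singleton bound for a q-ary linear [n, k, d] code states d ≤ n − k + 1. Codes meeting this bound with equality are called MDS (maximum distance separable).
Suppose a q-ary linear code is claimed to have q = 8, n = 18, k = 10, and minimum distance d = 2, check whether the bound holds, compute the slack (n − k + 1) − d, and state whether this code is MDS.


Singleton RHS = n − k + 1 = 9, slack = 7, bound satisfied, not MDS.

Singleton bound: d ≤ n − k + 1.
Here n = 18, k = 10, so n − k + 1 = 9.
Given d = 2, check d ≤ 9: YES.
Slack = (n − k + 1) − d = 7.
The code is NOT MDS (slack = 7 > 0).
Description: the claimed parameters are [18, 10, 2]_8; such a code would be non-MDS.


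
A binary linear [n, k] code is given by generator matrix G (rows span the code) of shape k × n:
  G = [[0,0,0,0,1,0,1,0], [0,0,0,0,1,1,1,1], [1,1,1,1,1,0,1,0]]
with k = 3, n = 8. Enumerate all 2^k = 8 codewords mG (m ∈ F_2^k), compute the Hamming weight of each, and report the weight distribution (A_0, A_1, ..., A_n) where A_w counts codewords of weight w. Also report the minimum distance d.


Weight distribution: A_0 = 1, A_2 = 2, A_4 = 2, A_6 = 2, A_8 = 1. Minimum distance d = 2.

Enumerate all 2^3 = 8 messages m ∈ F_2^3.
For each, compute codeword c = mG in F_2^8, then tally its weight.
  m = 000 → c = 00000000, weight = 0.
  m = 100 → c = 00001010, weight = 2.
  m = 010 → c = 00001111, weight = 4.
  m = 110 → c = 00000101, weight = 2.
  m = 001 → c = 11111010, weight = 6.
  m = 101 → c = 11110000, weight = 4.
  m = 011 → c = 11110101, weight = 6.
  m = 111 → c = 11111111, weight = 8.
Tally weights:
  weight 0: 1 codewords.
  weight 2: 2 codewords.
  weight 4: 2 codewords.
  weight 6: 2 codewords.
  weight 8: 1 codewords.
Minimum distance d = smallest w > 0 with A_w > 0 = 2.
Sanity: Σ A_w = 8 = 2^3 = 8 ✓.


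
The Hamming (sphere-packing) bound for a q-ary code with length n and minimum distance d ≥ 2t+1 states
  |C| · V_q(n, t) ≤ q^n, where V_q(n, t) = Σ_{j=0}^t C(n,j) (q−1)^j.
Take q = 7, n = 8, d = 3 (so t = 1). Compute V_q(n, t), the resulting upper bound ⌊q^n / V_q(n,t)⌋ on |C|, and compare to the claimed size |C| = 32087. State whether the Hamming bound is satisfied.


V_q(n, t) = 49, q^n = 5764801, Hamming bound = 117649, |C| = 32087 ≤ bound (satisfied).

Step 1: Compute V_q(n, t) = Σ_{j=0}^1 C(n, j) (q−1)^j.
  j = 0: C(8,0)·(6)^0 = 1·1 = 1.
  j = 1: C(8,1)·(6)^1 = 8·6 = 48.
  V_q(n, t) = 1 + 48 = 49.
Step 2: q^n = 7^8 = 5764801.
Step 3: Hamming bound ⌊q^n / V_q(n,t)⌋ = ⌊5764801/49⌋ = 117649.
Step 4: Compare |C| = 32087 to 117649: satisfied.
The claimed |C| lies below the Hamming bound.


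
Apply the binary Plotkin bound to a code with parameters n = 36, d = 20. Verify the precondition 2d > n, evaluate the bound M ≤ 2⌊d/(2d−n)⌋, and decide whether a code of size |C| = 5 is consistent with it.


Plotkin bound M ≤ 10; given |C| = 5 ≤ bound (satisfied).

Check applicability: 2d = 40, n = 36.
2d − n = 4 > 0, so Plotkin applies.
Compute d/(2d−n) = 20/4 ≈ 5.0000.
⌊d/(2d−n)⌋ = 5.
Plotkin bound: M ≤ 2·5 = 10.
Given |C| = 5, check: satisfied.
This |C| is below the Plotkin bound.


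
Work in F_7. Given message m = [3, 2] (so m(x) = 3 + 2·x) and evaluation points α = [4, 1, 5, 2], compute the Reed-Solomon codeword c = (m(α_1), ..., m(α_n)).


c = [4, 5, 6, 0]

Message polynomial: m(x) = 3 + 2·x (mod 7).
For each evaluation point α_i, compute m(α_i) mod 7:
  α_1 = 4: Horner steps 2 → 4, so m(4) = 4.
  α_2 = 1: Horner steps 2 → 5, so m(1) = 5.
  α_3 = 5: Horner steps 2 → 6, so m(5) = 6.
  α_4 = 2: Horner steps 2 → 0, so m(2) = 0.
Codeword c = [4, 5, 6, 0] ∈ F_7^4.


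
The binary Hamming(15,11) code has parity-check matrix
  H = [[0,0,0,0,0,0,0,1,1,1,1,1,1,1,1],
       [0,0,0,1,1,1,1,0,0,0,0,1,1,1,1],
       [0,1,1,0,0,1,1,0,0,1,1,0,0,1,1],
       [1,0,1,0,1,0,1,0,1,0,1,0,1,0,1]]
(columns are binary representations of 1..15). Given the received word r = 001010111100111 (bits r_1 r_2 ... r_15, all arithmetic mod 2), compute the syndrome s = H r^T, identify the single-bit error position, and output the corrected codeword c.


s = (0, 1, 1, 0)^T, error position = 6, corrected codeword c = 001011111100111

Compute s = H r^T mod 2 one row at a time:
  s_1 = 1 + 1 + 1 + 0 + 0 + 1 + 1 + 1 = 6 ≡ 0 (mod 2).
  s_2 = 0 + 1 + 0 + 1 + 0 + 1 + 1 + 1 = 5 ≡ 1 (mod 2).
  s_3 = 0 + 1 + 0 + 1 + 1 + 0 + 1 + 1 = 5 ≡ 1 (mod 2).
  s_4 = 0 + 1 + 1 + 1 + 1 + 0 + 1 + 1 = 6 ≡ 0 (mod 2).
s = (0, 1, 1, 0)^T — this equals column 6 of H (binary 0110), so error is at position 6.
Correct: flip bit 6 of r = 001010111100111 to get c = 001011111100111.


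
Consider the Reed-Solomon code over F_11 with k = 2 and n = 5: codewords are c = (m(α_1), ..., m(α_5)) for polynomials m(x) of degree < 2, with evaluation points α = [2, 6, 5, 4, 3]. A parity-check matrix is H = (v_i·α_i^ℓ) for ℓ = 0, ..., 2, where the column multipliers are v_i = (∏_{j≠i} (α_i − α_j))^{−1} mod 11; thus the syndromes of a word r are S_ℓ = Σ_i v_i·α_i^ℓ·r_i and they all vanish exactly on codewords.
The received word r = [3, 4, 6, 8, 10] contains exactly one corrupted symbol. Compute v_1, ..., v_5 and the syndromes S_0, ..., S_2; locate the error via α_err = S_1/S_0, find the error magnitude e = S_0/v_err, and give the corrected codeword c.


S = (1, 2, 4), error at position 1, error magnitude e = 2, c = [1, 4, 6, 8, 10].

Step 1: column multipliers v_i = (∏_{j≠i}(α_i − α_j))^{−1} mod 11.
  i = 1 (α = 2): (2−6)(2−5)(2−4)(2−3) = (−4)·(−3)·(−2)·(−1) = 24 ≡ 2, so v_1 = 2^{−1} = 6 (mod 11).
  i = 2 (α = 6): (6−2)(6−5)(6−4)(6−3) = 4·1·2·3 = 24 ≡ 2, so v_2 = 2^{−1} = 6 (mod 11).
  i = 3 (α = 5): (5−2)(5−6)(5−4)(5−3) = 3·(−1)·1·2 = −6 ≡ 5, so v_3 = 5^{−1} = 9 (mod 11).
  i = 4 (α = 4): (4−2)(4−6)(4−5)(4−3) = 2·(−2)·(−1)·1 = 4 ≡ 4, so v_4 = 4^{−1} = 3 (mod 11).
  i = 5 (α = 3): (3−2)(3−6)(3−5)(3−4) = 1·(−3)·(−2)·(−1) = −6 ≡ 5, so v_5 = 5^{−1} = 9 (mod 11).
  v = [6, 6, 9, 3, 9].
Step 2: syndromes of r = [3, 4, 6, 8, 10] (all sums mod 11).
  S_0 = Σ v_i r_i = 6·3 + 6·4 + 9·6 + 3·8 + 9·10 = 210 ≡ 1.
  S_1 = Σ v_i α_i r_i = 6·2·3 + 6·6·4 + 9·5·6 + 3·4·8 + 9·3·10 = 816 ≡ 2.
  α_i^2 mod 11 = [4, 3, 3, 5, 9].
  S_2 = Σ v_i α_i^2 r_i = 6·4·3 + 6·3·4 + 9·3·6 + 3·5·8 + 9·9·10 = 1236 ≡ 4.
  S = (1, 2, 4) ≠ 0, so r is not a codeword (an error is present).
Step 3: locate the error. For a single error e at position i, S_ℓ = v_i·e·α_i^ℓ, so α_err = S_1/S_0.
  S_0^{−1} = 1^{−1} = 1 (mod 11), so α_err = 2·1 = 2 ≡ 2 = α_1. Error position i = 1.
  Consistency check: S_2/S_1 = 4·6 = 24 ≡ 2 = α_err ✓ (single-error assumption holds).
Step 4: error magnitude e = S_0/v_1 = S_0·∏_{j≠1}(α_1 − α_j) = 1·2 = 2 ≡ 2 (mod 11).
Step 5: correct position 1: c_1 = r_1 − e = 3 − 2 ≡ 1 (mod 11). Hence c = [1, 4, 6, 8, 10].
  Check: interpolating c through the α_i gives m(x) = 5 + 9·x (degree < 2) with m(α_i) = c_i for every i, so c is indeed a codeword.


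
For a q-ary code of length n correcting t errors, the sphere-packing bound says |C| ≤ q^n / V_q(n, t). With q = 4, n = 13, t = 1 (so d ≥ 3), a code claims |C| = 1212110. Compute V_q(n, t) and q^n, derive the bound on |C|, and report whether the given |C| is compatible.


V_q(n, t) = 40, q^n = 67108864, Hamming bound = 1677721, |C| = 1212110 ≤ bound (satisfied).

Step 1: Compute V_q(n, t) = Σ_{j=0}^1 C(n, j) (q−1)^j.
  j = 0: C(13,0)·(3)^0 = 1·1 = 1.
  j = 1: C(13,1)·(3)^1 = 13·3 = 39.
  V_q(n, t) = 1 + 39 = 40.
Step 2: q^n = 4^13 = 67108864.
Step 3: Hamming bound ⌊q^n / V_q(n,t)⌋ = ⌊67108864/40⌋ = 1677721.
Step 4: Compare |C| = 1212110 to 1677721: satisfied.
The claimed |C| lies below the Hamming bound.


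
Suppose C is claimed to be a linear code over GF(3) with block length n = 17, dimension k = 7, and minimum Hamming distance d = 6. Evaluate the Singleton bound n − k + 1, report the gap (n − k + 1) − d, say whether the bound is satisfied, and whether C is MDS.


Singleton RHS = n − k + 1 = 11, slack = 5, bound satisfied, not MDS.

Singleton bound: d ≤ n − k + 1.
Here n = 17, k = 7, so n − k + 1 = 11.
Given d = 6, check d ≤ 11: YES.
Slack = (n − k + 1) − d = 5.
The code is NOT MDS (slack = 5 > 0).
Description: the claimed parameters are [17, 7, 6]_3; such a code would be non-MDS.


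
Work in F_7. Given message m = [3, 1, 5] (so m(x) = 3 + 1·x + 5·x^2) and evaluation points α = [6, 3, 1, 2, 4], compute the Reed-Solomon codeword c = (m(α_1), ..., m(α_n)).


c = [0, 2, 2, 4, 3]

Message polynomial: m(x) = 3 + 1·x + 5·x^2 (mod 7).
For each evaluation point α_i, compute m(α_i) mod 7:
  α_1 = 6: Horner steps 5 → 3 → 0, so m(6) = 0.
  α_2 = 3: Horner steps 5 → 2 → 2, so m(3) = 2.
  α_3 = 1: Horner steps 5 → 6 → 2, so m(1) = 2.
  α_4 = 2: Horner steps 5 → 4 → 4, so m(2) = 4.
  α_5 = 4: Horner steps 5 → 0 → 3, so m(4) = 3.
Codeword c = [0, 2, 2, 4, 3] ∈ F_7^5.


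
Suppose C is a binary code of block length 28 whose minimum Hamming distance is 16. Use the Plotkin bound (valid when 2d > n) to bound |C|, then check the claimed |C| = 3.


Plotkin bound M ≤ 8; given |C| = 3 ≤ bound (satisfied).

Check applicability: 2d = 32, n = 28.
2d − n = 4 > 0, so Plotkin applies.
Compute d/(2d−n) = 16/4 ≈ 4.0000.
⌊d/(2d−n)⌋ = 4.
Plotkin bound: M ≤ 2·4 = 8.
Given |C| = 3, check: satisfied.
This |C| is below the Plotkin bound.


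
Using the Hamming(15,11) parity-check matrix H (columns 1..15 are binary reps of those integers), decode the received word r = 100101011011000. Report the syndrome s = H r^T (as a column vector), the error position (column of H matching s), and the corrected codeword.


s = (0, 1, 0, 1)^T, error position = 5, corrected codeword c = 100111011011000

Compute s = H r^T mod 2 one row at a time:
  s_1 = 1 + 1 + 0 + 1 + 1 + 0 + 0 + 0 = 4 ≡ 0 (mod 2).
  s_2 = 1 + 0 + 1 + 0 + 1 + 0 + 0 + 0 = 3 ≡ 1 (mod 2).
  s_3 = 0 + 0 + 1 + 0 + 0 + 1 + 0 + 0 = 2 ≡ 0 (mod 2).
  s_4 = 1 + 0 + 0 + 0 + 1 + 1 + 0 + 0 = 3 ≡ 1 (mod 2).
s = (0, 1, 0, 1)^T — this equals column 5 of H (binary 0101), so error is at position 5.
Correct: flip bit 5 of r = 100101011011000 to get c = 100111011011000.


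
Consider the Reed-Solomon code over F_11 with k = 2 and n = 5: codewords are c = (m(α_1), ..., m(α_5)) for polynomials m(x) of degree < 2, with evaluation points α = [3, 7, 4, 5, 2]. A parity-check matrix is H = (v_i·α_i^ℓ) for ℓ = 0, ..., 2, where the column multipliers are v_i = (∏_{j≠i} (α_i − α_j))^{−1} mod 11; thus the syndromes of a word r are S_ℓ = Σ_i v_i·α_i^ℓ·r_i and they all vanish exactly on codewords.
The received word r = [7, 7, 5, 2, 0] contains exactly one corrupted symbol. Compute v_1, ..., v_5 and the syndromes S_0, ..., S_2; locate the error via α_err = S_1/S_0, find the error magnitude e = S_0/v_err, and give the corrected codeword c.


S = (7, 10, 8), error at position 1, error magnitude e = 10, c = [8, 7, 5, 2, 0].

Step 1: column multipliers v_i = (∏_{j≠i}(α_i − α_j))^{−1} mod 11.
  i = 1 (α = 3): (3−7)(3−4)(3−5)(3−2) = (−4)·(−1)·(−2)·1 = −8 ≡ 3, so v_1 = 3^{−1} = 4 (mod 11).
  i = 2 (α = 7): (7−3)(7−4)(7−5)(7−2) = 4·3·2·5 = 120 ≡ 10, so v_2 = 10^{−1} = 10 (mod 11).
  i = 3 (α = 4): (4−3)(4−7)(4−5)(4−2) = 1·(−3)·(−1)·2 = 6 ≡ 6, so v_3 = 6^{−1} = 2 (mod 11).
  i = 4 (α = 5): (5−3)(5−7)(5−4)(5−2) = 2·(−2)·1·3 = −12 ≡ 10, so v_4 = 10^{−1} = 10 (mod 11).
  i = 5 (α = 2): (2−3)(2−7)(2−4)(2−5) = (−1)·(−5)·(−2)·(−3) = 30 ≡ 8, so v_5 = 8^{−1} = 7 (mod 11).
  v = [4, 10, 2, 10, 7].
Step 2: syndromes of r = [7, 7, 5, 2, 0] (all sums mod 11).
  S_0 = Σ v_i r_i = 4·7 + 10·7 + 2·5 + 10·2 + 7·0 = 128 ≡ 7.
  S_1 = Σ v_i α_i r_i = 4·3·7 + 10·7·7 + 2·4·5 + 10·5·2 + 7·2·0 = 714 ≡ 10.
  α_i^2 mod 11 = [9, 5, 5, 3, 4].
  S_2 = Σ v_i α_i^2 r_i = 4·9·7 + 10·5·7 + 2·5·5 + 10·3·2 + 7·4·0 = 712 ≡ 8.
  S = (7, 10, 8) ≠ 0, so r is not a codeword (an error is present).
Step 3: locate the error. For a single error e at position i, S_ℓ = v_i·e·α_i^ℓ, so α_err = S_1/S_0.
  S_0^{−1} = 7^{−1} = 8 (mod 11), so α_err = 10·8 = 80 ≡ 3 = α_1. Error position i = 1.
  Consistency check: S_2/S_1 = 8·10 = 80 ≡ 3 = α_err ✓ (single-error assumption holds).
Step 4: error magnitude e = S_0/v_1 = S_0·∏_{j≠1}(α_1 − α_j) = 7·3 = 21 ≡ 10 (mod 11).
Step 5: correct position 1: c_1 = r_1 − e = 7 − 10 ≡ 8 (mod 11). Hence c = [8, 7, 5, 2, 0].
  Check: interpolating c through the α_i gives m(x) = 6 + 8·x (degree < 2) with m(α_i) = c_i for every i, so c is indeed a codeword.


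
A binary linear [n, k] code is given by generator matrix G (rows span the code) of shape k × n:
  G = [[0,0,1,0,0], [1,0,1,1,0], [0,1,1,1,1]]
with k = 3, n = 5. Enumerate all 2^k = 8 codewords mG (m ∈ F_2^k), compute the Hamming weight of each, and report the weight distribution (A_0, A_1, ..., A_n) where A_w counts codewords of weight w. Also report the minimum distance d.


Weight distribution: A_0 = 1, A_1 = 1, A_2 = 1, A_3 = 3, A_4 = 2. Minimum distance d = 1.

Enumerate all 2^3 = 8 messages m ∈ F_2^3.
For each, compute codeword c = mG in F_2^5, then tally its weight.
  m = 000 → c = 00000, weight = 0.
  m = 100 → c = 00100, weight = 1.
  m = 010 → c = 10110, weight = 3.
  m = 110 → c = 10010, weight = 2.
  m = 001 → c = 01111, weight = 4.
  m = 101 → c = 01011, weight = 3.
  m = 011 → c = 11001, weight = 3.
  m = 111 → c = 11101, weight = 4.
Tally weights:
  weight 0: 1 codewords.
  weight 1: 1 codewords.
  weight 2: 1 codewords.
  weight 3: 3 codewords.
  weight 4: 2 codewords.
Minimum distance d = smallest w > 0 with A_w > 0 = 1.
Sanity: Σ A_w = 8 = 2^3 = 8 ✓.


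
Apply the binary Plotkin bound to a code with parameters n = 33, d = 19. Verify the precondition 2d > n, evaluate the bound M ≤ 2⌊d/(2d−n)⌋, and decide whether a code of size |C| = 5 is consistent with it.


Plotkin bound M ≤ 6; given |C| = 5 ≤ bound (satisfied).

Check applicability: 2d = 38, n = 33.
2d − n = 5 > 0, so Plotkin applies.
Compute d/(2d−n) = 19/5 ≈ 3.8000.
⌊d/(2d−n)⌋ = 3.
Plotkin bound: M ≤ 2·3 = 6.
Given |C| = 5, check: satisfied.
This |C| is below the Plotkin bound.


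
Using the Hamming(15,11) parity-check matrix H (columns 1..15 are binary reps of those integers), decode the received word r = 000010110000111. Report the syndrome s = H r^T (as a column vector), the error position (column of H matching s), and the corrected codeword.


s = (0, 1, 1, 0)^T, error position = 6, corrected codeword c = 000011110000111

Compute s = H r^T mod 2 one row at a time:
  s_1 = 1 + 0 + 0 + 0 + 0 + 1 + 1 + 1 = 4 ≡ 0 (mod 2).
  s_2 = 0 + 1 + 0 + 1 + 0 + 1 + 1 + 1 = 5 ≡ 1 (mod 2).
  s_3 = 0 + 0 + 0 + 1 + 0 + 0 + 1 + 1 = 3 ≡ 1 (mod 2).
  s_4 = 0 + 0 + 1 + 1 + 0 + 0 + 1 + 1 = 4 ≡ 0 (mod 2).
s = (0, 1, 1, 0)^T — this equals column 6 of H (binary 0110), so error is at position 6.
Correct: flip bit 6 of r = 000010110000111 to get c = 000011110000111.


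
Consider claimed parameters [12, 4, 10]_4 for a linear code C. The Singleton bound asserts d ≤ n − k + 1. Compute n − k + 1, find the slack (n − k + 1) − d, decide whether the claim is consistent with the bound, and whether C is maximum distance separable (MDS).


Singleton RHS = n − k + 1 = 9, slack = -1, bound violated (no such code; not MDS).

Singleton bound: d ≤ n − k + 1.
Here n = 12, k = 4, so n − k + 1 = 9.
Given d = 10, check d ≤ 9: NO.
Slack = (n − k + 1) − d = -1.
The slack is negative: d = 10 exceeds n − k + 1 = 9 by 1, so the Singleton bound is violated and no linear [12, 4, 10]_4 code can exist. In particular it is not MDS (MDS requires d = n − k + 1 exactly).
Description: the claimed parameters are [12, 4, 10]_4; such a code would be impossible (violates the Singleton bound).


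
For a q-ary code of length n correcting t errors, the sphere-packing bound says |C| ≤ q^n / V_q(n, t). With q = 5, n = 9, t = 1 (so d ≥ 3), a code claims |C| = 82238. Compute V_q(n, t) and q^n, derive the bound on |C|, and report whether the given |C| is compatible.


V_q(n, t) = 37, q^n = 1953125, Hamming bound = 52787, |C| = 82238 > bound (violated).

Step 1: Compute V_q(n, t) = Σ_{j=0}^1 C(n, j) (q−1)^j.
  j = 0: C(9,0)·(4)^0 = 1·1 = 1.
  j = 1: C(9,1)·(4)^1 = 9·4 = 36.
  V_q(n, t) = 1 + 36 = 37.
Step 2: q^n = 5^9 = 1953125.
Step 3: Hamming bound ⌊q^n / V_q(n,t)⌋ = ⌊1953125/37⌋ = 52787.
Step 4: Compare |C| = 82238 to 52787: violated.
The claimed |C| lies above the Hamming bound, so no 5-ary code of length 9 with d ≥ 3 can have 82238 codewords.


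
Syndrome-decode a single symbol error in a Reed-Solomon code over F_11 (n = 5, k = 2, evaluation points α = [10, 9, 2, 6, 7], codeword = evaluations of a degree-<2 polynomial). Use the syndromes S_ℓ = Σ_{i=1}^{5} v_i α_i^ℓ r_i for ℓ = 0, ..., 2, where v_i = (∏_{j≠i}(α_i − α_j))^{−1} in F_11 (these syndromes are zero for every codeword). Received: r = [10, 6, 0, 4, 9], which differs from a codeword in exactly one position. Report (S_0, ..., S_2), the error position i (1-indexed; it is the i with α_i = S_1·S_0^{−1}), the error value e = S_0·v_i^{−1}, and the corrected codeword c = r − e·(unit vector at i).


S = (3, 7, 9), error at position 4, error magnitude e = 10, c = [10, 6, 0, 5, 9].

Step 1: column multipliers v_i = (∏_{j≠i}(α_i − α_j))^{−1} mod 11.
  i = 1 (α = 10): (10−9)(10−2)(10−6)(10−7) = 1·8·4·3 = 96 ≡ 8, so v_1 = 8^{−1} = 7 (mod 11).
  i = 2 (α = 9): (9−10)(9−2)(9−6)(9−7) = (−1)·7·3·2 = −42 ≡ 2, so v_2 = 2^{−1} = 6 (mod 11).
  i = 3 (α = 2): (2−10)(2−9)(2−6)(2−7) = (−8)·(−7)·(−4)·(−5) = 1120 ≡ 9, so v_3 = 9^{−1} = 5 (mod 11).
  i = 4 (α = 6): (6−10)(6−9)(6−2)(6−7) = (−4)·(−3)·4·(−1) = −48 ≡ 7, so v_4 = 7^{−1} = 8 (mod 11).
  i = 5 (α = 7): (7−10)(7−9)(7−2)(7−6) = (−3)·(−2)·5·1 = 30 ≡ 8, so v_5 = 8^{−1} = 7 (mod 11).
  v = [7, 6, 5, 8, 7].
Step 2: syndromes of r = [10, 6, 0, 4, 9] (all sums mod 11).
  S_0 = Σ v_i r_i = 7·10 + 6·6 + 5·0 + 8·4 + 7·9 = 201 ≡ 3.
  S_1 = Σ v_i α_i r_i = 7·10·10 + 6·9·6 + 5·2·0 + 8·6·4 + 7·7·9 = 1657 ≡ 7.
  α_i^2 mod 11 = [1, 4, 4, 3, 5].
  S_2 = Σ v_i α_i^2 r_i = 7·1·10 + 6·4·6 + 5·4·0 + 8·3·4 + 7·5·9 = 625 ≡ 9.
  S = (3, 7, 9) ≠ 0, so r is not a codeword (an error is present).
Step 3: locate the error. For a single error e at position i, S_ℓ = v_i·e·α_i^ℓ, so α_err = S_1/S_0.
  S_0^{−1} = 3^{−1} = 4 (mod 11), so α_err = 7·4 = 28 ≡ 6 = α_4. Error position i = 4.
  Consistency check: S_2/S_1 = 9·8 = 72 ≡ 6 = α_err ✓ (single-error assumption holds).
Step 4: error magnitude e = S_0/v_4 = S_0·∏_{j≠4}(α_4 − α_j) = 3·7 = 21 ≡ 10 (mod 11).
Step 5: correct position 4: c_4 = r_4 − e = 4 − 10 ≡ 5 (mod 11). Hence c = [10, 6, 0, 5, 9].
  Check: interpolating c through the α_i gives m(x) = 3 + 4·x (degree < 2) with m(α_i) = c_i for every i, so c is indeed a codeword.


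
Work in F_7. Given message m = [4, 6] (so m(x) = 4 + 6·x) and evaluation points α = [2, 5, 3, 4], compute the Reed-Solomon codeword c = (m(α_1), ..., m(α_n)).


c = [2, 6, 1, 0]

Message polynomial: m(x) = 4 + 6·x (mod 7).
For each evaluation point α_i, compute m(α_i) mod 7:
  α_1 = 2: Horner steps 6 → 2, so m(2) = 2.
  α_2 = 5: Horner steps 6 → 6, so m(5) = 6.
  α_3 = 3: Horner steps 6 → 1, so m(3) = 1.
  α_4 = 4: Horner steps 6 → 0, so m(4) = 0.
Codeword c = [2, 6, 1, 0] ∈ F_7^4.


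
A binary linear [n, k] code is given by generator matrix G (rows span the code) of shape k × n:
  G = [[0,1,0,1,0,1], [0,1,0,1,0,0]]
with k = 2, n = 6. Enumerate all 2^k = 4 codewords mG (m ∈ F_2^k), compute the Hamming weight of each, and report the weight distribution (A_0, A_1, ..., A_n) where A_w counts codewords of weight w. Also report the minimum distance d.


Weight distribution: A_0 = 1, A_1 = 1, A_2 = 1, A_3 = 1. Minimum distance d = 1.

Enumerate all 2^2 = 4 messages m ∈ F_2^2.
For each, compute codeword c = mG in F_2^6, then tally its weight.
  m = 00 → c = 000000, weight = 0.
  m = 10 → c = 010101, weight = 3.
  m = 01 → c = 010100, weight = 2.
  m = 11 → c = 000001, weight = 1.
Tally weights:
  weight 0: 1 codewords.
  weight 1: 1 codewords.
  weight 2: 1 codewords.
  weight 3: 1 codewords.
Minimum distance d = smallest w > 0 with A_w > 0 = 1.
Sanity: Σ A_w = 4 = 2^2 = 4 ✓.


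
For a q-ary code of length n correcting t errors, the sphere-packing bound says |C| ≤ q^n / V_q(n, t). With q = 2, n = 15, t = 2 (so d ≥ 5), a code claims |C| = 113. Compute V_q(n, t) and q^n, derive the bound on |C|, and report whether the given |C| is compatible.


V_q(n, t) = 121, q^n = 32768, Hamming bound = 270, |C| = 113 ≤ bound (satisfied).

Step 1: Compute V_q(n, t) = Σ_{j=0}^2 C(n, j) (q−1)^j.
  j = 0: C(15,0)·(1)^0 = 1·1 = 1.
  j = 1: C(15,1)·(1)^1 = 15·1 = 15.
  j = 2: C(15,2)·(1)^2 = 105·1 = 105.
  V_q(n, t) = 1 + 15 + 105 = 121.
Step 2: q^n = 2^15 = 32768.
Step 3: Hamming bound ⌊q^n / V_q(n,t)⌋ = ⌊32768/121⌋ = 270.
Step 4: Compare |C| = 113 to 270: satisfied.
The claimed |C| lies below the Hamming bound.


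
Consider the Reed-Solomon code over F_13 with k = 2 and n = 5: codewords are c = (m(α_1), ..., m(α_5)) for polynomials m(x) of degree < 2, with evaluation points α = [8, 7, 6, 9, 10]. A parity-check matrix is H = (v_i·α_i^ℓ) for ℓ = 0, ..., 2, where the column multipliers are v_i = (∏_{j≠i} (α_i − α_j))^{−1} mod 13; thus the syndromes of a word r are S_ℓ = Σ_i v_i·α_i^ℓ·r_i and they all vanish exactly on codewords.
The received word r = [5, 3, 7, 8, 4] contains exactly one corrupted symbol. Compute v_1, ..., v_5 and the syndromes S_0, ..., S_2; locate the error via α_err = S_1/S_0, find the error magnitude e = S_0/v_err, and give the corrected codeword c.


S = (8, 12, 5), error at position 1, error magnitude e = 6, c = [12, 3, 7, 8, 4].

Step 1: column multipliers v_i = (∏_{j≠i}(α_i − α_j))^{−1} mod 13.
  i = 1 (α = 8): (8−7)(8−6)(8−9)(8−10) = 1·2·(−1)·(−2) = 4 ≡ 4, so v_1 = 4^{−1} = 10 (mod 13).
  i = 2 (α = 7): (7−8)(7−6)(7−9)(7−10) = (−1)·1·(−2)·(−3) = −6 ≡ 7, so v_2 = 7^{−1} = 2 (mod 13).
  i = 3 (α = 6): (6−8)(6−7)(6−9)(6−10) = (−2)·(−1)·(−3)·(−4) = 24 ≡ 11, so v_3 = 11^{−1} = 6 (mod 13).
  i = 4 (α = 9): (9−8)(9−7)(9−6)(9−10) = 1·2·3·(−1) = −6 ≡ 7, so v_4 = 7^{−1} = 2 (mod 13).
  i = 5 (α = 10): (10−8)(10−7)(10−6)(10−9) = 2·3·4·1 = 24 ≡ 11, so v_5 = 11^{−1} = 6 (mod 13).
  v = [10, 2, 6, 2, 6].
Step 2: syndromes of r = [5, 3, 7, 8, 4] (all sums mod 13).
  S_0 = Σ v_i r_i = 10·5 + 2·3 + 6·7 + 2·8 + 6·4 = 138 ≡ 8.
  S_1 = Σ v_i α_i r_i = 10·8·5 + 2·7·3 + 6·6·7 + 2·9·8 + 6·10·4 = 1078 ≡ 12.
  α_i^2 mod 13 = [12, 10, 10, 3, 9].
  S_2 = Σ v_i α_i^2 r_i = 10·12·5 + 2·10·3 + 6·10·7 + 2·3·8 + 6·9·4 = 1344 ≡ 5.
  S = (8, 12, 5) ≠ 0, so r is not a codeword (an error is present).
Step 3: locate the error. For a single error e at position i, S_ℓ = v_i·e·α_i^ℓ, so α_err = S_1/S_0.
  S_0^{−1} = 8^{−1} = 5 (mod 13), so α_err = 12·5 = 60 ≡ 8 = α_1. Error position i = 1.
  Consistency check: S_2/S_1 = 5·12 = 60 ≡ 8 = α_err ✓ (single-error assumption holds).
Step 4: error magnitude e = S_0/v_1 = S_0·∏_{j≠1}(α_1 − α_j) = 8·4 = 32 ≡ 6 (mod 13).
Step 5: correct position 1: c_1 = r_1 − e = 5 − 6 ≡ 12 (mod 13). Hence c = [12, 3, 7, 8, 4].
  Check: interpolating c through the α_i gives m(x) = 5 + 9·x (degree < 2) with m(α_i) = c_i for every i, so c is indeed a codeword.


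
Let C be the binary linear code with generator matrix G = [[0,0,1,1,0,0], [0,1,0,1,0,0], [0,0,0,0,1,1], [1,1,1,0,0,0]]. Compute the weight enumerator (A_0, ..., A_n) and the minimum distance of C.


Weight distribution: A_0 = 1, A_1 = 1, A_2 = 4, A_3 = 4, A_4 = 3, A_5 = 3. Minimum distance d = 1.

Enumerate all 2^4 = 16 messages m ∈ F_2^4.
For each, compute codeword c = mG in F_2^6, then tally its weight.
  m = 0000 → c = 000000, weight = 0.
  m = 1000 → c = 001100, weight = 2.
  m = 0100 → c = 010100, weight = 2.
  m = 1100 → c = 011000, weight = 2.
  m = 0010 → c = 000011, weight = 2.
  m = 1010 → c = 001111, weight = 4.
  m = 0110 → c = 010111, weight = 4.
  m = 1110 → c = 011011, weight = 4.
  m = 0001 → c = 111000, weight = 3.
  m = 1001 → c = 110100, weight = 3.
  m = 0101 → c = 101100, weight = 3.
  m = 1101 → c = 100000, weight = 1.
  m = 0011 → c = 111011, weight = 5.
  m = 1011 → c = 110111, weight = 5.
  m = 0111 → c = 101111, weight = 5.
  m = 1111 → c = 100011, weight = 3.
Tally weights:
  weight 0: 1 codewords.
  weight 1: 1 codewords.
  weight 2: 4 codewords.
  weight 3: 4 codewords.
  weight 4: 3 codewords.
  weight 5: 3 codewords.
Minimum distance d = smallest w > 0 with A_w > 0 = 1.
Sanity: Σ A_w = 16 = 2^4 = 16 ✓.


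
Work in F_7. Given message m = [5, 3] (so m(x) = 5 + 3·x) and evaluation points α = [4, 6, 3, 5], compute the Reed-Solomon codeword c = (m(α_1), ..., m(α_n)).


c = [3, 2, 0, 6]

Message polynomial: m(x) = 5 + 3·x (mod 7).
For each evaluation point α_i, compute m(α_i) mod 7:
  α_1 = 4: Horner steps 3 → 3, so m(4) = 3.
  α_2 = 6: Horner steps 3 → 2, so m(6) = 2.
  α_3 = 3: Horner steps 3 → 0, so m(3) = 0.
  α_4 = 5: Horner steps 3 → 6, so m(5) = 6.
Codeword c = [3, 2, 0, 6] ∈ F_7^4.


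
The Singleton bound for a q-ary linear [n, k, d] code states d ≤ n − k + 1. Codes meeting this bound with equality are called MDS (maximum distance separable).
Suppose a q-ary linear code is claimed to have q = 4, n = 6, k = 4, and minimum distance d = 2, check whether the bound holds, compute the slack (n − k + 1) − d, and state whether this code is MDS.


Singleton RHS = n − k + 1 = 3, slack = 1, bound satisfied, not MDS.

Singleton bound: d ≤ n − k + 1.
Here n = 6, k = 4, so n − k + 1 = 3.
Given d = 2, check d ≤ 3: YES.
Slack = (n − k + 1) − d = 1.
The code is NOT MDS (slack = 1 > 0).
Description: the claimed parameters are [6, 4, 2]_4; such a code would be non-MDS.


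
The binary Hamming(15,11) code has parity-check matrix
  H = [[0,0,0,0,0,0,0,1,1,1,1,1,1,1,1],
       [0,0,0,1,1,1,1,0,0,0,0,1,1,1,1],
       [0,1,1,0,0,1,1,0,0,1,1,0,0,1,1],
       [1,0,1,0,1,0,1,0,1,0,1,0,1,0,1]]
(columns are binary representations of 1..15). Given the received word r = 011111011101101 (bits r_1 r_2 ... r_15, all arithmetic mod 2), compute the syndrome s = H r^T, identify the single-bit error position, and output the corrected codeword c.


s = (0, 0, 1, 1)^T, error position = 3, corrected codeword c = 010111011101101

Compute s = H r^T mod 2 one row at a time:
  s_1 = 1 + 1 + 1 + 0 + 1 + 1 + 0 + 1 = 6 ≡ 0 (mod 2).
  s_2 = 1 + 1 + 1 + 0 + 1 + 1 + 0 + 1 = 6 ≡ 0 (mod 2).
  s_3 = 1 + 1 + 1 + 0 + 1 + 0 + 0 + 1 = 5 ≡ 1 (mod 2).
  s_4 = 0 + 1 + 1 + 0 + 1 + 0 + 1 + 1 = 5 ≡ 1 (mod 2).
s = (0, 0, 1, 1)^T — this equals column 3 of H (binary 0011), so error is at position 3.
Correct: flip bit 3 of r = 011111011101101 to get c = 010111011101101.


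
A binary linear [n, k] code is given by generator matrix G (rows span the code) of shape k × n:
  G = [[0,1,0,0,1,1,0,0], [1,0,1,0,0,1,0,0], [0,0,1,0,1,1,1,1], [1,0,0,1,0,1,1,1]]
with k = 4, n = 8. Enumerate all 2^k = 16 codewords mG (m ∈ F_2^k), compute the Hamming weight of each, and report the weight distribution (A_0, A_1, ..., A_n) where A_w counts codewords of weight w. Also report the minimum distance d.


Weight distribution: A_0 = 1, A_2 = 1, A_3 = 3, A_4 = 5, A_5 = 4, A_6 = 1, A_7 = 1. Minimum distance d = 2.

Enumerate all 2^4 = 16 messages m ∈ F_2^4.
For each, compute codeword c = mG in F_2^8, then tally its weight.
  m = 0000 → c = 00000000, weight = 0.
  m = 1000 → c = 01001100, weight = 3.
  m = 0100 → c = 10100100, weight = 3.
  m = 1100 → c = 11101000, weight = 4.
  m = 0010 → c = 00101111, weight = 5.
  m = 1010 → c = 01100011, weight = 4.
  m = 0110 → c = 10001011, weight = 4.
  m = 1110 → c = 11000111, weight = 5.
  m = 0001 → c = 10010111, weight = 5.
  m = 1001 → c = 11011011, weight = 6.
  m = 0101 → c = 00110011, weight = 4.
  m = 1101 → c = 01111111, weight = 7.
  m = 0011 → c = 10111000, weight = 4.
  m = 1011 → c = 11110100, weight = 5.
  m = 0111 → c = 00011100, weight = 3.
  m = 1111 → c = 01010000, weight = 2.
Tally weights:
  weight 0: 1 codewords.
  weight 2: 1 codewords.
  weight 3: 3 codewords.
  weight 4: 5 codewords.
  weight 5: 4 codewords.
  weight 6: 1 codewords.
  weight 7: 1 codewords.
Minimum distance d = smallest w > 0 with A_w > 0 = 2.
Sanity: Σ A_w = 16 = 2^4 = 16 ✓.


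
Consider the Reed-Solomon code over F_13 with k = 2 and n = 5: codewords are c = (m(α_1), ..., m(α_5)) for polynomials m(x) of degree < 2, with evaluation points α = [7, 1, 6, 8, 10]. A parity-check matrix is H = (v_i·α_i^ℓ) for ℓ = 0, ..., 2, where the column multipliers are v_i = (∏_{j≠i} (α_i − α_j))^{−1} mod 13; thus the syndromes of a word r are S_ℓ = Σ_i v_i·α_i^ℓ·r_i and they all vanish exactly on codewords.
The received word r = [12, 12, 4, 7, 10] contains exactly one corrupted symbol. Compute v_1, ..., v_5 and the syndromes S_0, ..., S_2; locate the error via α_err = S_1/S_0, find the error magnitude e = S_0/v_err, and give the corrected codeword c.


S = (7, 7, 7), error at position 2, error magnitude e = 9, c = [12, 3, 4, 7, 10].

Step 1: column multipliers v_i = (∏_{j≠i}(α_i − α_j))^{−1} mod 13.
  i = 1 (α = 7): (7−1)(7−6)(7−8)(7−10) = 6·1·(−1)·(−3) = 18 ≡ 5, so v_1 = 5^{−1} = 8 (mod 13).
  i = 2 (α = 1): (1−7)(1−6)(1−8)(1−10) = (−6)·(−5)·(−7)·(−9) = 1890 ≡ 5, so v_2 = 5^{−1} = 8 (mod 13).
  i = 3 (α = 6): (6−7)(6−1)(6−8)(6−10) = (−1)·5·(−2)·(−4) = −40 ≡ 12, so v_3 = 12^{−1} = 12 (mod 13).
  i = 4 (α = 8): (8−7)(8−1)(8−6)(8−10) = 1·7·2·(−2) = −28 ≡ 11, so v_4 = 11^{−1} = 6 (mod 13).
  i = 5 (α = 10): (10−7)(10−1)(10−6)(10−8) = 3·9·4·2 = 216 ≡ 8, so v_5 = 8^{−1} = 5 (mod 13).
  v = [8, 8, 12, 6, 5].
Step 2: syndromes of r = [12, 12, 4, 7, 10] (all sums mod 13).
  S_0 = Σ v_i r_i = 8·12 + 8·12 + 12·4 + 6·7 + 5·10 = 332 ≡ 7.
  S_1 = Σ v_i α_i r_i = 8·7·12 + 8·1·12 + 12·6·4 + 6·8·7 + 5·10·10 = 1892 ≡ 7.
  α_i^2 mod 13 = [10, 1, 10, 12, 9].
  S_2 = Σ v_i α_i^2 r_i = 8·10·12 + 8·1·12 + 12·10·4 + 6·12·7 + 5·9·10 = 2490 ≡ 7.
  S = (7, 7, 7) ≠ 0, so r is not a codeword (an error is present).
Step 3: locate the error. For a single error e at position i, S_ℓ = v_i·e·α_i^ℓ, so α_err = S_1/S_0.
  S_0^{−1} = 7^{−1} = 2 (mod 13), so α_err = 7·2 = 14 ≡ 1 = α_2. Error position i = 2.
  Consistency check: S_2/S_1 = 7·2 = 14 ≡ 1 = α_err ✓ (single-error assumption holds).
Step 4: error magnitude e = S_0/v_2 = S_0·∏_{j≠2}(α_2 − α_j) = 7·5 = 35 ≡ 9 (mod 13).
Step 5: correct position 2: c_2 = r_2 − e = 12 − 9 ≡ 3 (mod 13). Hence c = [12, 3, 4, 7, 10].
  Check: interpolating c through the α_i gives m(x) = 8 + 8·x (degree < 2) with m(α_i) = c_i for every i, so c is indeed a codeword.


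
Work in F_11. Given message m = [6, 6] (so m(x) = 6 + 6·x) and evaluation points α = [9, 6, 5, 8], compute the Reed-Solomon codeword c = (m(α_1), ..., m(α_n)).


c = [5, 9, 3, 10]

Message polynomial: m(x) = 6 + 6·x (mod 11).
For each evaluation point α_i, compute m(α_i) mod 11:
  α_1 = 9: Horner steps 6 → 5, so m(9) = 5.
  α_2 = 6: Horner steps 6 → 9, so m(6) = 9.
  α_3 = 5: Horner steps 6 → 3, so m(5) = 3.
  α_4 = 8: Horner steps 6 → 10, so m(8) = 10.
Codeword c = [5, 9, 3, 10] ∈ F_11^4.


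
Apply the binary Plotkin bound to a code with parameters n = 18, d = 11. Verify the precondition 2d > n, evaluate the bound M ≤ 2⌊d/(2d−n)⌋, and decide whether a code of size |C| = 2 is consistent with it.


Plotkin bound M ≤ 4; given |C| = 2 ≤ bound (satisfied).

Check applicability: 2d = 22, n = 18.
2d − n = 4 > 0, so Plotkin applies.
Compute d/(2d−n) = 11/4 ≈ 2.7500.
⌊d/(2d−n)⌋ = 2.
Plotkin bound: M ≤ 2·2 = 4.
Given |C| = 2, check: satisfied.
This |C| is below the Plotkin bound.


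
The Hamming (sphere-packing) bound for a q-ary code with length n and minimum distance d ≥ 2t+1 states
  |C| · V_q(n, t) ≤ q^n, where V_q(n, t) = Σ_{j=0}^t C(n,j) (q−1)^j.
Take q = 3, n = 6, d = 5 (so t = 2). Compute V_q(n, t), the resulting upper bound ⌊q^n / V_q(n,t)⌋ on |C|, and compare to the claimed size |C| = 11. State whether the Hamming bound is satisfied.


V_q(n, t) = 73, q^n = 729, Hamming bound = 9, |C| = 11 > bound (violated).

Step 1: Compute V_q(n, t) = Σ_{j=0}^2 C(n, j) (q−1)^j.
  j = 0: C(6,0)·(2)^0 = 1·1 = 1.
  j = 1: C(6,1)·(2)^1 = 6·2 = 12.
  j = 2: C(6,2)·(2)^2 = 15·4 = 60.
  V_q(n, t) = 1 + 12 + 60 = 73.
Step 2: q^n = 3^6 = 729.
Step 3: Hamming bound ⌊q^n / V_q(n,t)⌋ = ⌊729/73⌋ = 9.
Step 4: Compare |C| = 11 to 9: violated.
The claimed |C| lies above the Hamming bound, so no 3-ary code of length 6 with d ≥ 5 can have 11 codewords.


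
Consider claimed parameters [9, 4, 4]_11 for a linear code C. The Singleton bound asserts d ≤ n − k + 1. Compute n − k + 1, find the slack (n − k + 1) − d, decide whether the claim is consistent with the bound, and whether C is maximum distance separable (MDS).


Singleton RHS = n − k + 1 = 6, slack = 2, bound satisfied, not MDS.

Singleton bound: d ≤ n − k + 1.
Here n = 9, k = 4, so n − k + 1 = 6.
Given d = 4, check d ≤ 6: YES.
Slack = (n − k + 1) − d = 2.
The code is NOT MDS (slack = 2 > 0).
Description: the claimed parameters are [9, 4, 4]_11; such a code would be non-MDS.


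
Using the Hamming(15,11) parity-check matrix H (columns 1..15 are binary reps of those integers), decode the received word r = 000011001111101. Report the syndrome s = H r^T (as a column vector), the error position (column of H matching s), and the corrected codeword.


s = (0, 1, 0, 1)^T, error position = 5, corrected codeword c = 000001001111101

Compute s = H r^T mod 2 one row at a time:
  s_1 = 0 + 1 + 1 + 1 + 1 + 1 + 0 + 1 = 6 ≡ 0 (mod 2).
  s_2 = 0 + 1 + 1 + 0 + 1 + 1 + 0 + 1 = 5 ≡ 1 (mod 2).
  s_3 = 0 + 0 + 1 + 0 + 1 + 1 + 0 + 1 = 4 ≡ 0 (mod 2).
  s_4 = 0 + 0 + 1 + 0 + 1 + 1 + 1 + 1 = 5 ≡ 1 (mod 2).
s = (0, 1, 0, 1)^T — this equals column 5 of H (binary 0101), so error is at position 5.
Correct: flip bit 5 of r = 000011001111101 to get c = 000001001111101.


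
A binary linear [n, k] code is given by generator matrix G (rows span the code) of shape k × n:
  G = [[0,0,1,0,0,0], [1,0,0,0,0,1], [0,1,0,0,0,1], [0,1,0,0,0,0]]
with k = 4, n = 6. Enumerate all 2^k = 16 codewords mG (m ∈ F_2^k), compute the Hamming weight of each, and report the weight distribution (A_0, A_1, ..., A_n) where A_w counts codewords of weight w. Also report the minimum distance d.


Weight distribution: A_0 = 1, A_1 = 4, A_2 = 6, A_3 = 4, A_4 = 1. Minimum distance d = 1.

Enumerate all 2^4 = 16 messages m ∈ F_2^4.
For each, compute codeword c = mG in F_2^6, then tally its weight.
  m = 0000 → c = 000000, weight = 0.
  m = 1000 → c = 001000, weight = 1.
  m = 0100 → c = 100001, weight = 2.
  m = 1100 → c = 101001, weight = 3.
  m = 0010 → c = 010001, weight = 2.
  m = 1010 → c = 011001, weight = 3.
  m = 0110 → c = 110000, weight = 2.
  m = 1110 → c = 111000, weight = 3.
  m = 0001 → c = 010000, weight = 1.
  m = 1001 → c = 011000, weight = 2.
  m = 0101 → c = 110001, weight = 3.
  m = 1101 → c = 111001, weight = 4.
  m = 0011 → c = 000001, weight = 1.
  m = 1011 → c = 001001, weight = 2.
  m = 0111 → c = 100000, weight = 1.
  m = 1111 → c = 101000, weight = 2.
Tally weights:
  weight 0: 1 codewords.
  weight 1: 4 codewords.
  weight 2: 6 codewords.
  weight 3: 4 codewords.
  weight 4: 1 codewords.
Minimum distance d = smallest w > 0 with A_w > 0 = 1.
Sanity: Σ A_w = 16 = 2^4 = 16 ✓.


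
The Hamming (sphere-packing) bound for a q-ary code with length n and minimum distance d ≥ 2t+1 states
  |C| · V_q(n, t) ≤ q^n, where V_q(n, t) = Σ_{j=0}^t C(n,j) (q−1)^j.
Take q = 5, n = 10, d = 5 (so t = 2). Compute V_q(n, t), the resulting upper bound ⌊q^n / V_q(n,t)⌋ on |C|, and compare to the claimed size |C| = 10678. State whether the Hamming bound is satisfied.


V_q(n, t) = 761, q^n = 9765625, Hamming bound = 12832, |C| = 10678 ≤ bound (satisfied).

Step 1: Compute V_q(n, t) = Σ_{j=0}^2 C(n, j) (q−1)^j.
  j = 0: C(10,0)·(4)^0 = 1·1 = 1.
  j = 1: C(10,1)·(4)^1 = 10·4 = 40.
  j = 2: C(10,2)·(4)^2 = 45·16 = 720.
  V_q(n, t) = 1 + 40 + 720 = 761.
Step 2: q^n = 5^10 = 9765625.
Step 3: Hamming bound ⌊q^n / V_q(n,t)⌋ = ⌊9765625/761⌋ = 12832.
Step 4: Compare |C| = 10678 to 12832: satisfied.
The claimed |C| lies below the Hamming bound.


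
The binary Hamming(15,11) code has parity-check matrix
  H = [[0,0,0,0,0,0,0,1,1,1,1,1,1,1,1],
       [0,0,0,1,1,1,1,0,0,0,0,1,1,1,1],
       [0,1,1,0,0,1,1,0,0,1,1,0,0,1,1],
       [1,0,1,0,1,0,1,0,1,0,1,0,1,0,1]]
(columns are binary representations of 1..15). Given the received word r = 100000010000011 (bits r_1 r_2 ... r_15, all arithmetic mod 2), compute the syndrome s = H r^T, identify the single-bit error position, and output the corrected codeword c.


s = (1, 0, 0, 0)^T, error position = 8, corrected codeword c = 100000000000011

Compute s = H r^T mod 2 one row at a time:
  s_1 = 1 + 0 + 0 + 0 + 0 + 0 + 1 + 1 = 3 ≡ 1 (mod 2).
  s_2 = 0 + 0 + 0 + 0 + 0 + 0 + 1 + 1 = 2 ≡ 0 (mod 2).
  s_3 = 0 + 0 + 0 + 0 + 0 + 0 + 1 + 1 = 2 ≡ 0 (mod 2).
  s_4 = 1 + 0 + 0 + 0 + 0 + 0 + 0 + 1 = 2 ≡ 0 (mod 2).
s = (1, 0, 0, 0)^T — this equals column 8 of H (binary 1000), so error is at position 8.
Correct: flip bit 8 of r = 100000010000011 to get c = 100000000000011.
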